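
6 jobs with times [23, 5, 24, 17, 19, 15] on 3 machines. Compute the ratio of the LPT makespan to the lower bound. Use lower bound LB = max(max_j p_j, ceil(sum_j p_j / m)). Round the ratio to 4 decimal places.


LPT order: [24, 23, 19, 17, 15, 5]
Machine loads after assignment: [29, 38, 36]
LPT makespan = 38
Lower bound = max(max_job, ceil(total/3)) = max(24, 35) = 35
Ratio = 38 / 35 = 1.0857

1.0857


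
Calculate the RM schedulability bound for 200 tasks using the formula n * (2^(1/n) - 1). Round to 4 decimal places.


Compute 2^(1/200) = 1.0034717485
Subtract 1: 1.0034717485 - 1 = 0.0034717485
Multiply by n: 200 * 0.0034717485 = 0.6943497000
Round to 4 dp: 0.6943

0.6943


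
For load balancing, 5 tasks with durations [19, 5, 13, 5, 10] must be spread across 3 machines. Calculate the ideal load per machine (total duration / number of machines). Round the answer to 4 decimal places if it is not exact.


Total processing time = 19 + 5 + 13 + 5 + 10 = 52
Number of machines = 3
Ideal balanced load = 52 / 3 = 17.3333

17.3333


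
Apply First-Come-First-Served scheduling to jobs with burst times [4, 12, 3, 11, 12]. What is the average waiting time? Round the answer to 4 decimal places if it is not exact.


FCFS order (as given): [4, 12, 3, 11, 12]
Waiting times:
  Job 1: wait = 0
  Job 2: wait = 4
  Job 3: wait = 16
  Job 4: wait = 19
  Job 5: wait = 30
Sum of waiting times = 69
Average waiting time = 69/5 = 13.8

13.8


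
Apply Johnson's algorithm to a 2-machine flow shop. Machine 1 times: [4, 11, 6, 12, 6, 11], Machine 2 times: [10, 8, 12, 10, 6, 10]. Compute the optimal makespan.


Apply Johnson's rule:
  Group 1 (a <= b): [(1, 4, 10), (3, 6, 12), (5, 6, 6)]
  Group 2 (a > b): [(4, 12, 10), (6, 11, 10), (2, 11, 8)]
Optimal job order: [1, 3, 5, 4, 6, 2]
Schedule:
  Job 1: M1 done at 4, M2 done at 14
  Job 3: M1 done at 10, M2 done at 26
  Job 5: M1 done at 16, M2 done at 32
  Job 4: M1 done at 28, M2 done at 42
  Job 6: M1 done at 39, M2 done at 52
  Job 2: M1 done at 50, M2 done at 60
Makespan = 60

60


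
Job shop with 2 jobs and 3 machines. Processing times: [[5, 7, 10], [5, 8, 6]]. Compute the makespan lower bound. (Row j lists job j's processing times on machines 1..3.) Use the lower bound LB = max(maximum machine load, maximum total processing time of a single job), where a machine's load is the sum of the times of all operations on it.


Machine loads:
  Machine 1: 5 + 5 = 10
  Machine 2: 7 + 8 = 15
  Machine 3: 10 + 6 = 16
Max machine load = 16
Job totals:
  Job 1: 22
  Job 2: 19
Max job total = 22
Lower bound = max(16, 22) = 22

22


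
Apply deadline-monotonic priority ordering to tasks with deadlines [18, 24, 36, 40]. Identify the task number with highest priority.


Sort tasks by relative deadline (ascending):
  Task 1: deadline = 18
  Task 2: deadline = 24
  Task 3: deadline = 36
  Task 4: deadline = 40
Priority order (highest first): [1, 2, 3, 4]
Highest priority task = 1

1


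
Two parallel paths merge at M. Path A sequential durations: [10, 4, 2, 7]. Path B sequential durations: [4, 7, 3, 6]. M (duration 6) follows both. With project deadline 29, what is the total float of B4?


Forward pass: ES(B4) = sum of predecessors on chain B = 14
EF = ES + duration = 14 + 6 = 20
Backward pass: LF(M) = deadline = 29; LS(M) = 29 - 6 = 23
LF(B4) = LS(M) - sum(successors on chain B) = 23 - 0 = 23
LS = LF - duration = 23 - 6 = 17
Total float = LS - ES = 17 - 14 = 3

3


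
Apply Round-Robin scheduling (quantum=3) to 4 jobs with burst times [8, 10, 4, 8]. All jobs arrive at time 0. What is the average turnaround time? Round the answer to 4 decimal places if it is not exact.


Time quantum = 3
Execution trace:
  J1 runs 3 units, time = 3
  J2 runs 3 units, time = 6
  J3 runs 3 units, time = 9
  J4 runs 3 units, time = 12
  J1 runs 3 units, time = 15
  J2 runs 3 units, time = 18
  J3 runs 1 units, time = 19
  J4 runs 3 units, time = 22
  J1 runs 2 units, time = 24
  J2 runs 3 units, time = 27
  J4 runs 2 units, time = 29
  J2 runs 1 units, time = 30
Finish times: [24, 30, 19, 29]
Average turnaround = 102/4 = 25.5

25.5


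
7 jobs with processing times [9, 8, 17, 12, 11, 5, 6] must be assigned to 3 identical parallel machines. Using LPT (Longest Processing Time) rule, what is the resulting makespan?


Sort jobs in decreasing order (LPT): [17, 12, 11, 9, 8, 6, 5]
Assign each job to the least loaded machine:
  Machine 1: jobs [17, 6], load = 23
  Machine 2: jobs [12, 8, 5], load = 25
  Machine 3: jobs [11, 9], load = 20
Makespan = max load = 25

25


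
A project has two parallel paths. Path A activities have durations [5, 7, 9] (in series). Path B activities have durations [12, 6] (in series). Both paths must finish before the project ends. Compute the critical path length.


Path A total = 5 + 7 + 9 = 21
Path B total = 12 + 6 = 18
Critical path = longest path = max(21, 18) = 21

21


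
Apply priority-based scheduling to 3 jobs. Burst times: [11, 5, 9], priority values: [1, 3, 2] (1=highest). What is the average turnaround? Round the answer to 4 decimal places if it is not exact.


Sort by priority (ascending = highest first):
Order: [(1, 11), (2, 9), (3, 5)]
Completion times:
  Priority 1, burst=11, C=11
  Priority 2, burst=9, C=20
  Priority 3, burst=5, C=25
Average turnaround = 56/3 = 18.6667

18.6667


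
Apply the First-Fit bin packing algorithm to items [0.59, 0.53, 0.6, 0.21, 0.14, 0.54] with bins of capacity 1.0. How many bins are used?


Place items sequentially using First-Fit:
  Item 0.59 -> new Bin 1
  Item 0.53 -> new Bin 2
  Item 0.6 -> new Bin 3
  Item 0.21 -> Bin 1 (now 0.8)
  Item 0.14 -> Bin 1 (now 0.94)
  Item 0.54 -> new Bin 4
Total bins used = 4

4


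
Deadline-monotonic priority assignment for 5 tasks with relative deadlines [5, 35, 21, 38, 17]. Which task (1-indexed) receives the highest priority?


Sort tasks by relative deadline (ascending):
  Task 1: deadline = 5
  Task 5: deadline = 17
  Task 3: deadline = 21
  Task 2: deadline = 35
  Task 4: deadline = 38
Priority order (highest first): [1, 5, 3, 2, 4]
Highest priority task = 1

1


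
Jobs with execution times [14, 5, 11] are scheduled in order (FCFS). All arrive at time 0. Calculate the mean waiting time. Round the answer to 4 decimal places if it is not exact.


FCFS order (as given): [14, 5, 11]
Waiting times:
  Job 1: wait = 0
  Job 2: wait = 14
  Job 3: wait = 19
Sum of waiting times = 33
Average waiting time = 33/3 = 11.0

11.0


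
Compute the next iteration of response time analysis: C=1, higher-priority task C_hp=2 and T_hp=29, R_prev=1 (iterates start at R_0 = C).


R_next = C + ceil(R_prev / T_hp) * C_hp
ceil(1 / 29) = ceil(0.0345) = 1
Interference = 1 * 2 = 2
R_next = 1 + 2 = 3

3


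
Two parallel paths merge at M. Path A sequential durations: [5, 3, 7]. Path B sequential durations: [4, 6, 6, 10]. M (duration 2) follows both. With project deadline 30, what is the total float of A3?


Forward pass: ES(A3) = sum of predecessors on chain A = 8
EF = ES + duration = 8 + 7 = 15
Backward pass: LF(M) = deadline = 30; LS(M) = 30 - 2 = 28
LF(A3) = LS(M) - sum(successors on chain A) = 28 - 0 = 28
LS = LF - duration = 28 - 7 = 21
Total float = LS - ES = 21 - 8 = 13

13


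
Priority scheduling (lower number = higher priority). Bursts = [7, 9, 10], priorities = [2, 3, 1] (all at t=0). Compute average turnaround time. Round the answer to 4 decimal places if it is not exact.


Sort by priority (ascending = highest first):
Order: [(1, 10), (2, 7), (3, 9)]
Completion times:
  Priority 1, burst=10, C=10
  Priority 2, burst=7, C=17
  Priority 3, burst=9, C=26
Average turnaround = 53/3 = 17.6667

17.6667


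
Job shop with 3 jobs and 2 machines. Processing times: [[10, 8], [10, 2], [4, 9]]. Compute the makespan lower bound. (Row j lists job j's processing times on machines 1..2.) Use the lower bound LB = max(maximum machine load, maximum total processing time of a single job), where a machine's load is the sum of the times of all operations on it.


Machine loads:
  Machine 1: 10 + 10 + 4 = 24
  Machine 2: 8 + 2 + 9 = 19
Max machine load = 24
Job totals:
  Job 1: 18
  Job 2: 12
  Job 3: 13
Max job total = 18
Lower bound = max(24, 18) = 24

24


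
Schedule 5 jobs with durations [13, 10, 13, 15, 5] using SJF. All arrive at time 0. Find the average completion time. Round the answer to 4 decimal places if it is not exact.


SJF order (ascending): [5, 10, 13, 13, 15]
Completion times:
  Job 1: burst=5, C=5
  Job 2: burst=10, C=15
  Job 3: burst=13, C=28
  Job 4: burst=13, C=41
  Job 5: burst=15, C=56
Average completion = 145/5 = 29.0

29.0


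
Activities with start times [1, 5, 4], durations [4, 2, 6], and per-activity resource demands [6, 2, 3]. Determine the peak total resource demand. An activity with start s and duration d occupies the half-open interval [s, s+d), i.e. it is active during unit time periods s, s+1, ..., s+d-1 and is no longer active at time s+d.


Each activity i is active on [start_i, start_i + duration_i).
Compute total resource usage per time slot:
  t=0: active resources = [], total = 0
  t=1: active resources = [6], total = 6
  t=2: active resources = [6], total = 6
  t=3: active resources = [6], total = 6
  t=4: active resources = [6, 3], total = 9
  t=5: active resources = [2, 3], total = 5
  t=6: active resources = [2, 3], total = 5
  t=7: active resources = [3], total = 3
  t=8: active resources = [3], total = 3
  t=9: active resources = [3], total = 3
Peak resource demand = 9

9


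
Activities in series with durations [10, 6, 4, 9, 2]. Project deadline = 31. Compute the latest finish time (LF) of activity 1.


LF(activity 1) = deadline - sum of successor durations
Successors: activities 2 through 5 with durations [6, 4, 9, 2]
Sum of successor durations = 21
LF = 31 - 21 = 10

10


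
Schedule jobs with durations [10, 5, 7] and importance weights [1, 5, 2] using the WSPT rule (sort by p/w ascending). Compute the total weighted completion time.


Compute p/w ratios and sort ascending (WSPT): [(5, 5), (7, 2), (10, 1)]
Compute weighted completion times:
  Job (p=5,w=5): C=5, w*C=5*5=25
  Job (p=7,w=2): C=12, w*C=2*12=24
  Job (p=10,w=1): C=22, w*C=1*22=22
Total weighted completion time = 71

71


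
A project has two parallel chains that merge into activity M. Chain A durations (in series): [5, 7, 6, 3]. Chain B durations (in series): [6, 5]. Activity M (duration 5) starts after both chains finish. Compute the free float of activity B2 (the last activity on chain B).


ES(B2) = sum of predecessors on chain B = 6
EF(B2) = ES + duration = 6 + 5 = 11
Successor of B2 is M. ES(M) = max(sum(A), sum(B)) = max(21, 11) = 21
Free float = ES(successor) - EF(current) = 21 - 11 = 10

10


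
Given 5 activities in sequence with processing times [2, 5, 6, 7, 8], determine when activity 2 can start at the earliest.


Activity 2 starts after activities 1 through 1 complete.
Predecessor durations: [2]
ES = 2 = 2

2


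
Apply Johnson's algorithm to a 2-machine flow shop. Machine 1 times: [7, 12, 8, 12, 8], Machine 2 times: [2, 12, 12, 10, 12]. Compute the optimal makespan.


Apply Johnson's rule:
  Group 1 (a <= b): [(3, 8, 12), (5, 8, 12), (2, 12, 12)]
  Group 2 (a > b): [(4, 12, 10), (1, 7, 2)]
Optimal job order: [3, 5, 2, 4, 1]
Schedule:
  Job 3: M1 done at 8, M2 done at 20
  Job 5: M1 done at 16, M2 done at 32
  Job 2: M1 done at 28, M2 done at 44
  Job 4: M1 done at 40, M2 done at 54
  Job 1: M1 done at 47, M2 done at 56
Makespan = 56

56


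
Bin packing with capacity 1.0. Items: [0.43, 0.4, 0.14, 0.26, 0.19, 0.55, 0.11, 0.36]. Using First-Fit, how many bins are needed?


Place items sequentially using First-Fit:
  Item 0.43 -> new Bin 1
  Item 0.4 -> Bin 1 (now 0.83)
  Item 0.14 -> Bin 1 (now 0.97)
  Item 0.26 -> new Bin 2
  Item 0.19 -> Bin 2 (now 0.45)
  Item 0.55 -> Bin 2 (now 1.0)
  Item 0.11 -> new Bin 3
  Item 0.36 -> Bin 3 (now 0.47)
Total bins used = 3

3


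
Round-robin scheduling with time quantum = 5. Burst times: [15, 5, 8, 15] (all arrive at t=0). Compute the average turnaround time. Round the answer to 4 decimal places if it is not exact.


Time quantum = 5
Execution trace:
  J1 runs 5 units, time = 5
  J2 runs 5 units, time = 10
  J3 runs 5 units, time = 15
  J4 runs 5 units, time = 20
  J1 runs 5 units, time = 25
  J3 runs 3 units, time = 28
  J4 runs 5 units, time = 33
  J1 runs 5 units, time = 38
  J4 runs 5 units, time = 43
Finish times: [38, 10, 28, 43]
Average turnaround = 119/4 = 29.75

29.75


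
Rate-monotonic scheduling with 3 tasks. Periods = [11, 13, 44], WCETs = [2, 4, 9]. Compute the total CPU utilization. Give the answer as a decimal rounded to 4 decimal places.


Compute individual utilizations (exact fractions):
  Task 1: C/T = 2/11 (approx. 0.1818)
  Task 2: C/T = 4/13 (approx. 0.3077)
  Task 3: C/T = 9/44 (approx. 0.2045)
Total utilization U = 2/11 + 4/13 + 9/44 = 397/572
Rounded to 4 decimal places: U = 0.6941
RM (Liu & Layland) bound for 3 tasks = 0.779763; compare with U = 397/572 (approx. 0.694056)
U <= bound, so schedulable by RM sufficient condition.

0.6941


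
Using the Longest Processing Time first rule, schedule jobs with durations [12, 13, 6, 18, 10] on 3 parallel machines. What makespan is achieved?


Sort jobs in decreasing order (LPT): [18, 13, 12, 10, 6]
Assign each job to the least loaded machine:
  Machine 1: jobs [18], load = 18
  Machine 2: jobs [13, 6], load = 19
  Machine 3: jobs [12, 10], load = 22
Makespan = max load = 22

22


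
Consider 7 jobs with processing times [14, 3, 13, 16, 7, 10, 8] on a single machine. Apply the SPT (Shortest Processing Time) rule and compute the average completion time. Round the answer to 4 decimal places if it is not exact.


Sort jobs by processing time (SPT order): [3, 7, 8, 10, 13, 14, 16]
Compute completion times sequentially:
  Job 1: processing = 3, completes at 3
  Job 2: processing = 7, completes at 10
  Job 3: processing = 8, completes at 18
  Job 4: processing = 10, completes at 28
  Job 5: processing = 13, completes at 41
  Job 6: processing = 14, completes at 55
  Job 7: processing = 16, completes at 71
Sum of completion times = 226
Average completion time = 226/7 = 32.2857

32.2857


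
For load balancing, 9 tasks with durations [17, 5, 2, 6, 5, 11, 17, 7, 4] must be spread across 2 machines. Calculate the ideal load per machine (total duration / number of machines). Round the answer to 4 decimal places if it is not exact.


Total processing time = 17 + 5 + 2 + 6 + 5 + 11 + 17 + 7 + 4 = 74
Number of machines = 2
Ideal balanced load = 74 / 2 = 37.0

37.0


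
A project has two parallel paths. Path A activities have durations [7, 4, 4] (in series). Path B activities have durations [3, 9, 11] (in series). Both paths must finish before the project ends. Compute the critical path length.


Path A total = 7 + 4 + 4 = 15
Path B total = 3 + 9 + 11 = 23
Critical path = longest path = max(15, 23) = 23

23


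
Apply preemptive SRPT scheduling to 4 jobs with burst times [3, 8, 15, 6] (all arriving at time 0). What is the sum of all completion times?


Since all jobs arrive at t=0, SRPT equals SPT ordering.
SPT order: [3, 6, 8, 15]
Completion times:
  Job 1: p=3, C=3
  Job 2: p=6, C=9
  Job 3: p=8, C=17
  Job 4: p=15, C=32
Total completion time = 3 + 9 + 17 + 32 = 61

61


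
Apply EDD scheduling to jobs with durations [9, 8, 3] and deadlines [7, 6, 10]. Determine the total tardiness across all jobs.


Sort by due date (EDD order): [(8, 6), (9, 7), (3, 10)]
Compute completion times and tardiness:
  Job 1: p=8, d=6, C=8, tardiness=max(0,8-6)=2
  Job 2: p=9, d=7, C=17, tardiness=max(0,17-7)=10
  Job 3: p=3, d=10, C=20, tardiness=max(0,20-10)=10
Total tardiness = 22

22


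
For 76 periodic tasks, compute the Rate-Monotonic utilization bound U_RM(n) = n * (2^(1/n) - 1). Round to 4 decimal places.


Compute 2^(1/76) = 1.0091620748
Subtract 1: 1.0091620748 - 1 = 0.0091620748
Multiply by n: 76 * 0.0091620748 = 0.6963176848
Round to 4 dp: 0.6963

0.6963


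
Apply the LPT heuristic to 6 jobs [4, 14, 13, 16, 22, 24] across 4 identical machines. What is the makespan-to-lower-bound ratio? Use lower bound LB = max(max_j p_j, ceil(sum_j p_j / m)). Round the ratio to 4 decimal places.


LPT order: [24, 22, 16, 14, 13, 4]
Machine loads after assignment: [24, 22, 20, 27]
LPT makespan = 27
Lower bound = max(max_job, ceil(total/4)) = max(24, 24) = 24
Ratio = 27 / 24 = 1.125

1.125


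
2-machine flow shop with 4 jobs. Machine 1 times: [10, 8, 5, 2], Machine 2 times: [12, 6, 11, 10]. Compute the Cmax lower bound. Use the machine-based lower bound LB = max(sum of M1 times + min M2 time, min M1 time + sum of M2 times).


LB1 = sum(M1 times) + min(M2 times) = 25 + 6 = 31
LB2 = min(M1 times) + sum(M2 times) = 2 + 39 = 41
Lower bound = max(LB1, LB2) = max(31, 41) = 41

41


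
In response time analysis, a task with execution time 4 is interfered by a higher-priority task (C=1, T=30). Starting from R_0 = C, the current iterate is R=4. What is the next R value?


R_next = C + ceil(R_prev / T_hp) * C_hp
ceil(4 / 30) = ceil(0.1333) = 1
Interference = 1 * 1 = 1
R_next = 4 + 1 = 5

5


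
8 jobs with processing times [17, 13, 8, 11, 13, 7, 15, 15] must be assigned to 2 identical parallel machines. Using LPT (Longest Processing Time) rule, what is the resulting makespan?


Sort jobs in decreasing order (LPT): [17, 15, 15, 13, 13, 11, 8, 7]
Assign each job to the least loaded machine:
  Machine 1: jobs [17, 13, 13, 7], load = 50
  Machine 2: jobs [15, 15, 11, 8], load = 49
Makespan = max load = 50

50


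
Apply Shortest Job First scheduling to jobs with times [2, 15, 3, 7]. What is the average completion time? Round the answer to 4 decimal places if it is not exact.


SJF order (ascending): [2, 3, 7, 15]
Completion times:
  Job 1: burst=2, C=2
  Job 2: burst=3, C=5
  Job 3: burst=7, C=12
  Job 4: burst=15, C=27
Average completion = 46/4 = 11.5

11.5


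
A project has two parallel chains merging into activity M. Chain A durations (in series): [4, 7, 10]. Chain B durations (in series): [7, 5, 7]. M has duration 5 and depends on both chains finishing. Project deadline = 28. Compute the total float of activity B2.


Forward pass: ES(B2) = sum of predecessors on chain B = 7
EF = ES + duration = 7 + 5 = 12
Backward pass: LF(M) = deadline = 28; LS(M) = 28 - 5 = 23
LF(B2) = LS(M) - sum(successors on chain B) = 23 - 7 = 16
LS = LF - duration = 16 - 5 = 11
Total float = LS - ES = 11 - 7 = 4

4


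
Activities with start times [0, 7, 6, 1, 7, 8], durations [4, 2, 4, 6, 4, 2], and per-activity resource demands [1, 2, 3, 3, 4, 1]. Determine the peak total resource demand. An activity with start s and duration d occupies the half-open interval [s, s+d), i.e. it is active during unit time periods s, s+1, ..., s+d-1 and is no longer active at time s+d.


Each activity i is active on [start_i, start_i + duration_i).
Compute total resource usage per time slot:
  t=0: active resources = [1], total = 1
  t=1: active resources = [1, 3], total = 4
  t=2: active resources = [1, 3], total = 4
  t=3: active resources = [1, 3], total = 4
  t=4: active resources = [3], total = 3
  t=5: active resources = [3], total = 3
  t=6: active resources = [3, 3], total = 6
  t=7: active resources = [2, 3, 4], total = 9
  t=8: active resources = [2, 3, 4, 1], total = 10
  t=9: active resources = [3, 4, 1], total = 8
  t=10: active resources = [4], total = 4
Peak resource demand = 10

10


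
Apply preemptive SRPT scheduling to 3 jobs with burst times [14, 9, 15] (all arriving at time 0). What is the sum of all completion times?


Since all jobs arrive at t=0, SRPT equals SPT ordering.
SPT order: [9, 14, 15]
Completion times:
  Job 1: p=9, C=9
  Job 2: p=14, C=23
  Job 3: p=15, C=38
Total completion time = 9 + 23 + 38 = 70

70


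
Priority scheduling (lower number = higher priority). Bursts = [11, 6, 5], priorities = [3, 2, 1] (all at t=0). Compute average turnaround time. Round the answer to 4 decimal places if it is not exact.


Sort by priority (ascending = highest first):
Order: [(1, 5), (2, 6), (3, 11)]
Completion times:
  Priority 1, burst=5, C=5
  Priority 2, burst=6, C=11
  Priority 3, burst=11, C=22
Average turnaround = 38/3 = 12.6667

12.6667


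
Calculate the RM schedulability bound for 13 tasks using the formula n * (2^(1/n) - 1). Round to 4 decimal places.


Compute 2^(1/13) = 1.0547660765
Subtract 1: 1.0547660765 - 1 = 0.0547660765
Multiply by n: 13 * 0.0547660765 = 0.7119589945
Round to 4 dp: 0.7120

0.7120


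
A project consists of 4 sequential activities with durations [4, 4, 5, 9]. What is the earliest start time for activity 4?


Activity 4 starts after activities 1 through 3 complete.
Predecessor durations: [4, 4, 5]
ES = 4 + 4 + 5 = 13

13


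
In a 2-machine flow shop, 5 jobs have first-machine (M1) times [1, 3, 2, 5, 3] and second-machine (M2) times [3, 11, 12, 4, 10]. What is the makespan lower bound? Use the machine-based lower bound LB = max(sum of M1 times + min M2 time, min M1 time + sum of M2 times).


LB1 = sum(M1 times) + min(M2 times) = 14 + 3 = 17
LB2 = min(M1 times) + sum(M2 times) = 1 + 40 = 41
Lower bound = max(LB1, LB2) = max(17, 41) = 41

41


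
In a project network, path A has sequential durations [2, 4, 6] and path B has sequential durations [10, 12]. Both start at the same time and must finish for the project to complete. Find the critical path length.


Path A total = 2 + 4 + 6 = 12
Path B total = 10 + 12 = 22
Critical path = longest path = max(12, 22) = 22

22


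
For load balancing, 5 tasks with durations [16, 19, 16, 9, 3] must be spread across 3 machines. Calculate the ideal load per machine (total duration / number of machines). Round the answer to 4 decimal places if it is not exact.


Total processing time = 16 + 19 + 16 + 9 + 3 = 63
Number of machines = 3
Ideal balanced load = 63 / 3 = 21.0

21.0


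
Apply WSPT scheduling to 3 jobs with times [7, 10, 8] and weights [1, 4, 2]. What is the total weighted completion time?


Compute p/w ratios and sort ascending (WSPT): [(10, 4), (8, 2), (7, 1)]
Compute weighted completion times:
  Job (p=10,w=4): C=10, w*C=4*10=40
  Job (p=8,w=2): C=18, w*C=2*18=36
  Job (p=7,w=1): C=25, w*C=1*25=25
Total weighted completion time = 101

101


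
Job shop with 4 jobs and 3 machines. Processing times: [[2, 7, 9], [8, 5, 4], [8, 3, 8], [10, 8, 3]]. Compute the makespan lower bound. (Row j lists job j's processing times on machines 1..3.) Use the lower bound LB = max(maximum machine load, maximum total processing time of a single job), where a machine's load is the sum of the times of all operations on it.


Machine loads:
  Machine 1: 2 + 8 + 8 + 10 = 28
  Machine 2: 7 + 5 + 3 + 8 = 23
  Machine 3: 9 + 4 + 8 + 3 = 24
Max machine load = 28
Job totals:
  Job 1: 18
  Job 2: 17
  Job 3: 19
  Job 4: 21
Max job total = 21
Lower bound = max(28, 21) = 28

28


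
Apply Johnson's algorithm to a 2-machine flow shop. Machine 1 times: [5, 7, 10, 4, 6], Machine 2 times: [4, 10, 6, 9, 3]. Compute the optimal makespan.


Apply Johnson's rule:
  Group 1 (a <= b): [(4, 4, 9), (2, 7, 10)]
  Group 2 (a > b): [(3, 10, 6), (1, 5, 4), (5, 6, 3)]
Optimal job order: [4, 2, 3, 1, 5]
Schedule:
  Job 4: M1 done at 4, M2 done at 13
  Job 2: M1 done at 11, M2 done at 23
  Job 3: M1 done at 21, M2 done at 29
  Job 1: M1 done at 26, M2 done at 33
  Job 5: M1 done at 32, M2 done at 36
Makespan = 36

36


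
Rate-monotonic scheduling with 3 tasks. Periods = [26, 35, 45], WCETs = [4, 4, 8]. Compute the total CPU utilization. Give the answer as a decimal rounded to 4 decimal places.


Compute individual utilizations (exact fractions):
  Task 1: C/T = 4/26 = 2/13 (approx. 0.1538)
  Task 2: C/T = 4/35 (approx. 0.1143)
  Task 3: C/T = 8/45 (approx. 0.1778)
Total utilization U = 2/13 + 4/35 + 8/45 = 1826/4095
Rounded to 4 decimal places: U = 0.4459
RM (Liu & Layland) bound for 3 tasks = 0.779763; compare with U = 1826/4095 (approx. 0.445910)
U <= bound, so schedulable by RM sufficient condition.

0.4459


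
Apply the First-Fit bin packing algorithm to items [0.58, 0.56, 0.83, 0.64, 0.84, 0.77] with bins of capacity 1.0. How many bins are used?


Place items sequentially using First-Fit:
  Item 0.58 -> new Bin 1
  Item 0.56 -> new Bin 2
  Item 0.83 -> new Bin 3
  Item 0.64 -> new Bin 4
  Item 0.84 -> new Bin 5
  Item 0.77 -> new Bin 6
Total bins used = 6

6


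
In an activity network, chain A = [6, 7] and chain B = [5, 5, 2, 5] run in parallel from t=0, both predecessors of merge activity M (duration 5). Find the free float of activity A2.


ES(A2) = sum of predecessors on chain A = 6
EF(A2) = ES + duration = 6 + 7 = 13
Successor of A2 is M. ES(M) = max(sum(A), sum(B)) = max(13, 17) = 17
Free float = ES(successor) - EF(current) = 17 - 13 = 4

4


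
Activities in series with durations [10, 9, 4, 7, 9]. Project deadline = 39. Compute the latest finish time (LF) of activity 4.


LF(activity 4) = deadline - sum of successor durations
Successors: activities 5 through 5 with durations [9]
Sum of successor durations = 9
LF = 39 - 9 = 30

30


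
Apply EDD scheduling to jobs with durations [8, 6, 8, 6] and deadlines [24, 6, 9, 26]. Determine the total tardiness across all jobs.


Sort by due date (EDD order): [(6, 6), (8, 9), (8, 24), (6, 26)]
Compute completion times and tardiness:
  Job 1: p=6, d=6, C=6, tardiness=max(0,6-6)=0
  Job 2: p=8, d=9, C=14, tardiness=max(0,14-9)=5
  Job 3: p=8, d=24, C=22, tardiness=max(0,22-24)=0
  Job 4: p=6, d=26, C=28, tardiness=max(0,28-26)=2
Total tardiness = 7

7


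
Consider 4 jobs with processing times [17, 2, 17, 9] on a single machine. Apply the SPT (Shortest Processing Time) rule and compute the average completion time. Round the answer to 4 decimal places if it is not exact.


Sort jobs by processing time (SPT order): [2, 9, 17, 17]
Compute completion times sequentially:
  Job 1: processing = 2, completes at 2
  Job 2: processing = 9, completes at 11
  Job 3: processing = 17, completes at 28
  Job 4: processing = 17, completes at 45
Sum of completion times = 86
Average completion time = 86/4 = 21.5

21.5


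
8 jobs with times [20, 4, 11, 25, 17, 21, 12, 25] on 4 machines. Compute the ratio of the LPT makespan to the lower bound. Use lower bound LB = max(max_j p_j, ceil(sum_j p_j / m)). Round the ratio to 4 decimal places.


LPT order: [25, 25, 21, 20, 17, 12, 11, 4]
Machine loads after assignment: [36, 29, 33, 37]
LPT makespan = 37
Lower bound = max(max_job, ceil(total/4)) = max(25, 34) = 34
Ratio = 37 / 34 = 1.0882

1.0882


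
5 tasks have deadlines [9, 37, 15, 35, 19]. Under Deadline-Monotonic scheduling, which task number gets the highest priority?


Sort tasks by relative deadline (ascending):
  Task 1: deadline = 9
  Task 3: deadline = 15
  Task 5: deadline = 19
  Task 4: deadline = 35
  Task 2: deadline = 37
Priority order (highest first): [1, 3, 5, 4, 2]
Highest priority task = 1

1


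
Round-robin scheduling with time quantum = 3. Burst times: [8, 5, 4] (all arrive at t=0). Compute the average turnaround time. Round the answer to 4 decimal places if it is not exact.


Time quantum = 3
Execution trace:
  J1 runs 3 units, time = 3
  J2 runs 3 units, time = 6
  J3 runs 3 units, time = 9
  J1 runs 3 units, time = 12
  J2 runs 2 units, time = 14
  J3 runs 1 units, time = 15
  J1 runs 2 units, time = 17
Finish times: [17, 14, 15]
Average turnaround = 46/3 = 15.3333

15.3333


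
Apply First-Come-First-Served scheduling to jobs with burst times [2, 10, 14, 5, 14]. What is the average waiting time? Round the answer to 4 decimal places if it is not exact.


FCFS order (as given): [2, 10, 14, 5, 14]
Waiting times:
  Job 1: wait = 0
  Job 2: wait = 2
  Job 3: wait = 12
  Job 4: wait = 26
  Job 5: wait = 31
Sum of waiting times = 71
Average waiting time = 71/5 = 14.2

14.2


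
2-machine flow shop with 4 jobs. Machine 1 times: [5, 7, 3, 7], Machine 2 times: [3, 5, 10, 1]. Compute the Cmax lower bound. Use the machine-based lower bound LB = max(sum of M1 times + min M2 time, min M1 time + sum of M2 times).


LB1 = sum(M1 times) + min(M2 times) = 22 + 1 = 23
LB2 = min(M1 times) + sum(M2 times) = 3 + 19 = 22
Lower bound = max(LB1, LB2) = max(23, 22) = 23

23


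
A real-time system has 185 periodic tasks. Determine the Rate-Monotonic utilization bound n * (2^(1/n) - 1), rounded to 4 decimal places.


Compute 2^(1/185) = 1.0037537693
Subtract 1: 1.0037537693 - 1 = 0.0037537693
Multiply by n: 185 * 0.0037537693 = 0.6944473205
Round to 4 dp: 0.6944

0.6944


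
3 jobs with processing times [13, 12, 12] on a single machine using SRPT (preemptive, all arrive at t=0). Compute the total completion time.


Since all jobs arrive at t=0, SRPT equals SPT ordering.
SPT order: [12, 12, 13]
Completion times:
  Job 1: p=12, C=12
  Job 2: p=12, C=24
  Job 3: p=13, C=37
Total completion time = 12 + 24 + 37 = 73

73


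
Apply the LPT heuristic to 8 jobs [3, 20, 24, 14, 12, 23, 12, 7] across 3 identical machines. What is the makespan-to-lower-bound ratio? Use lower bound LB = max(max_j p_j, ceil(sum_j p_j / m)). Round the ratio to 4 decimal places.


LPT order: [24, 23, 20, 14, 12, 12, 7, 3]
Machine loads after assignment: [36, 38, 41]
LPT makespan = 41
Lower bound = max(max_job, ceil(total/3)) = max(24, 39) = 39
Ratio = 41 / 39 = 1.0513

1.0513


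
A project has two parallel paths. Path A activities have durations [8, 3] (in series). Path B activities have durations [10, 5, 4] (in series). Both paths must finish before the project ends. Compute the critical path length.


Path A total = 8 + 3 = 11
Path B total = 10 + 5 + 4 = 19
Critical path = longest path = max(11, 19) = 19

19


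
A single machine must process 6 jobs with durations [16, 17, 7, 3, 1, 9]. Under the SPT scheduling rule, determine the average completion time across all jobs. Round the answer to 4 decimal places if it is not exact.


Sort jobs by processing time (SPT order): [1, 3, 7, 9, 16, 17]
Compute completion times sequentially:
  Job 1: processing = 1, completes at 1
  Job 2: processing = 3, completes at 4
  Job 3: processing = 7, completes at 11
  Job 4: processing = 9, completes at 20
  Job 5: processing = 16, completes at 36
  Job 6: processing = 17, completes at 53
Sum of completion times = 125
Average completion time = 125/6 = 20.8333

20.8333


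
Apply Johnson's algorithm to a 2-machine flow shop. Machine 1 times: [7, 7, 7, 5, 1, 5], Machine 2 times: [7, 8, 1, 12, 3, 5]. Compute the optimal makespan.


Apply Johnson's rule:
  Group 1 (a <= b): [(5, 1, 3), (4, 5, 12), (6, 5, 5), (1, 7, 7), (2, 7, 8)]
  Group 2 (a > b): [(3, 7, 1)]
Optimal job order: [5, 4, 6, 1, 2, 3]
Schedule:
  Job 5: M1 done at 1, M2 done at 4
  Job 4: M1 done at 6, M2 done at 18
  Job 6: M1 done at 11, M2 done at 23
  Job 1: M1 done at 18, M2 done at 30
  Job 2: M1 done at 25, M2 done at 38
  Job 3: M1 done at 32, M2 done at 39
Makespan = 39

39


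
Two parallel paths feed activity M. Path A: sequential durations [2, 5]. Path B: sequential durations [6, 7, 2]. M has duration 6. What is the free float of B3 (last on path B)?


ES(B3) = sum of predecessors on chain B = 13
EF(B3) = ES + duration = 13 + 2 = 15
Successor of B3 is M. ES(M) = max(sum(A), sum(B)) = max(7, 15) = 15
Free float = ES(successor) - EF(current) = 15 - 15 = 0

0


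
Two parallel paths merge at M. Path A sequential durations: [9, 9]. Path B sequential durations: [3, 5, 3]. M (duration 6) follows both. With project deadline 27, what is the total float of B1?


Forward pass: ES(B1) = sum of predecessors on chain B = 0
EF = ES + duration = 0 + 3 = 3
Backward pass: LF(M) = deadline = 27; LS(M) = 27 - 6 = 21
LF(B1) = LS(M) - sum(successors on chain B) = 21 - 8 = 13
LS = LF - duration = 13 - 3 = 10
Total float = LS - ES = 10 - 0 = 10

10


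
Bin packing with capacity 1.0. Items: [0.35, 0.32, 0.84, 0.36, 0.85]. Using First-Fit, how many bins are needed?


Place items sequentially using First-Fit:
  Item 0.35 -> new Bin 1
  Item 0.32 -> Bin 1 (now 0.67)
  Item 0.84 -> new Bin 2
  Item 0.36 -> new Bin 3
  Item 0.85 -> new Bin 4
Total bins used = 4

4


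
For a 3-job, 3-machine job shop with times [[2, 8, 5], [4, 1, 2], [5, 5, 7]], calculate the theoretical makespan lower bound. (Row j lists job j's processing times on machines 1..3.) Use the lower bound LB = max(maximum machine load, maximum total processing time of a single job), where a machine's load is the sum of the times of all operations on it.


Machine loads:
  Machine 1: 2 + 4 + 5 = 11
  Machine 2: 8 + 1 + 5 = 14
  Machine 3: 5 + 2 + 7 = 14
Max machine load = 14
Job totals:
  Job 1: 15
  Job 2: 7
  Job 3: 17
Max job total = 17
Lower bound = max(14, 17) = 17

17


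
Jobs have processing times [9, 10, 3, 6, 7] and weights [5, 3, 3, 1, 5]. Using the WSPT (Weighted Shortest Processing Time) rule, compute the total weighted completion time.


Compute p/w ratios and sort ascending (WSPT): [(3, 3), (7, 5), (9, 5), (10, 3), (6, 1)]
Compute weighted completion times:
  Job (p=3,w=3): C=3, w*C=3*3=9
  Job (p=7,w=5): C=10, w*C=5*10=50
  Job (p=9,w=5): C=19, w*C=5*19=95
  Job (p=10,w=3): C=29, w*C=3*29=87
  Job (p=6,w=1): C=35, w*C=1*35=35
Total weighted completion time = 276

276


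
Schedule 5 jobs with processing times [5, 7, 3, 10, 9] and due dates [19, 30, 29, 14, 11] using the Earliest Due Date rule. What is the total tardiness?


Sort by due date (EDD order): [(9, 11), (10, 14), (5, 19), (3, 29), (7, 30)]
Compute completion times and tardiness:
  Job 1: p=9, d=11, C=9, tardiness=max(0,9-11)=0
  Job 2: p=10, d=14, C=19, tardiness=max(0,19-14)=5
  Job 3: p=5, d=19, C=24, tardiness=max(0,24-19)=5
  Job 4: p=3, d=29, C=27, tardiness=max(0,27-29)=0
  Job 5: p=7, d=30, C=34, tardiness=max(0,34-30)=4
Total tardiness = 14

14


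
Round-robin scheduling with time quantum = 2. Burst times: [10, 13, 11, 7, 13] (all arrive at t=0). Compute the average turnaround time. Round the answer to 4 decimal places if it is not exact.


Time quantum = 2
Execution trace:
  J1 runs 2 units, time = 2
  J2 runs 2 units, time = 4
  J3 runs 2 units, time = 6
  J4 runs 2 units, time = 8
  J5 runs 2 units, time = 10
  J1 runs 2 units, time = 12
  J2 runs 2 units, time = 14
  J3 runs 2 units, time = 16
  J4 runs 2 units, time = 18
  J5 runs 2 units, time = 20
  J1 runs 2 units, time = 22
  J2 runs 2 units, time = 24
  J3 runs 2 units, time = 26
  J4 runs 2 units, time = 28
  J5 runs 2 units, time = 30
  J1 runs 2 units, time = 32
  J2 runs 2 units, time = 34
  J3 runs 2 units, time = 36
  J4 runs 1 units, time = 37
  J5 runs 2 units, time = 39
  J1 runs 2 units, time = 41
  J2 runs 2 units, time = 43
  J3 runs 2 units, time = 45
  J5 runs 2 units, time = 47
  J2 runs 2 units, time = 49
  J3 runs 1 units, time = 50
  J5 runs 2 units, time = 52
  J2 runs 1 units, time = 53
  J5 runs 1 units, time = 54
Finish times: [41, 53, 50, 37, 54]
Average turnaround = 235/5 = 47.0

47.0


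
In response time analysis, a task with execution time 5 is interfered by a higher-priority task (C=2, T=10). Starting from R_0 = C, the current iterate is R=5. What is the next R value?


R_next = C + ceil(R_prev / T_hp) * C_hp
ceil(5 / 10) = ceil(0.5) = 1
Interference = 1 * 2 = 2
R_next = 5 + 2 = 7

7


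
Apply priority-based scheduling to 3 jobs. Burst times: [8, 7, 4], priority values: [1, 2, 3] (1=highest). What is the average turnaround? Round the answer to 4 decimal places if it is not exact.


Sort by priority (ascending = highest first):
Order: [(1, 8), (2, 7), (3, 4)]
Completion times:
  Priority 1, burst=8, C=8
  Priority 2, burst=7, C=15
  Priority 3, burst=4, C=19
Average turnaround = 42/3 = 14.0

14.0


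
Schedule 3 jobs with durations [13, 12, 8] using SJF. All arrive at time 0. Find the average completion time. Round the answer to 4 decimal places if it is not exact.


SJF order (ascending): [8, 12, 13]
Completion times:
  Job 1: burst=8, C=8
  Job 2: burst=12, C=20
  Job 3: burst=13, C=33
Average completion = 61/3 = 20.3333

20.3333


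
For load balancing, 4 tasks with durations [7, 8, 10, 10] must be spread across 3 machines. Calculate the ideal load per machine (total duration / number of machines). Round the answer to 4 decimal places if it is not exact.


Total processing time = 7 + 8 + 10 + 10 = 35
Number of machines = 3
Ideal balanced load = 35 / 3 = 11.6667

11.6667


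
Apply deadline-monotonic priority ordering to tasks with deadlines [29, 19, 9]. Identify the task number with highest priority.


Sort tasks by relative deadline (ascending):
  Task 3: deadline = 9
  Task 2: deadline = 19
  Task 1: deadline = 29
Priority order (highest first): [3, 2, 1]
Highest priority task = 3

3


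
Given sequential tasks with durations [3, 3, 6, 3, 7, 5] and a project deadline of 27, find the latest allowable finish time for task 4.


LF(activity 4) = deadline - sum of successor durations
Successors: activities 5 through 6 with durations [7, 5]
Sum of successor durations = 12
LF = 27 - 12 = 15

15


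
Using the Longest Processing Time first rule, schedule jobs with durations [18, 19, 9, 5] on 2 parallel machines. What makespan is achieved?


Sort jobs in decreasing order (LPT): [19, 18, 9, 5]
Assign each job to the least loaded machine:
  Machine 1: jobs [19, 5], load = 24
  Machine 2: jobs [18, 9], load = 27
Makespan = max load = 27

27


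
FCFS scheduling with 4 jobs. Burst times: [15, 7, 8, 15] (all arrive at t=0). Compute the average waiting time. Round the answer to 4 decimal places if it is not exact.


FCFS order (as given): [15, 7, 8, 15]
Waiting times:
  Job 1: wait = 0
  Job 2: wait = 15
  Job 3: wait = 22
  Job 4: wait = 30
Sum of waiting times = 67
Average waiting time = 67/4 = 16.75

16.75


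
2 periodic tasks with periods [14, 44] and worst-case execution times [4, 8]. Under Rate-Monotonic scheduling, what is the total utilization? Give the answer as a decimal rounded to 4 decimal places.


Compute individual utilizations (exact fractions):
  Task 1: C/T = 4/14 = 2/7 (approx. 0.2857)
  Task 2: C/T = 8/44 = 2/11 (approx. 0.1818)
Total utilization U = 2/7 + 2/11 = 36/77
Rounded to 4 decimal places: U = 0.4675
RM (Liu & Layland) bound for 2 tasks = 0.828427; compare with U = 36/77 (approx. 0.467532)
U <= bound, so schedulable by RM sufficient condition.

0.4675


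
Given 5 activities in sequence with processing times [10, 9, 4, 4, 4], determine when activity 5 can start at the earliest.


Activity 5 starts after activities 1 through 4 complete.
Predecessor durations: [10, 9, 4, 4]
ES = 10 + 9 + 4 + 4 = 27

27


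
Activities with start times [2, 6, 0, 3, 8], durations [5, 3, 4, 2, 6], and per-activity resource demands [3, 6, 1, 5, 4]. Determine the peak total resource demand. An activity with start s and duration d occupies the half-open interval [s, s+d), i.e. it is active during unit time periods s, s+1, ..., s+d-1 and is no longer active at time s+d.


Each activity i is active on [start_i, start_i + duration_i).
Compute total resource usage per time slot:
  t=0: active resources = [1], total = 1
  t=1: active resources = [1], total = 1
  t=2: active resources = [3, 1], total = 4
  t=3: active resources = [3, 1, 5], total = 9
  t=4: active resources = [3, 5], total = 8
  t=5: active resources = [3], total = 3
  t=6: active resources = [3, 6], total = 9
  t=7: active resources = [6], total = 6
  t=8: active resources = [6, 4], total = 10
  t=9: active resources = [4], total = 4
  t=10: active resources = [4], total = 4
  t=11: active resources = [4], total = 4
  t=12: active resources = [4], total = 4
  t=13: active resources = [4], total = 4
Peak resource demand = 10

10


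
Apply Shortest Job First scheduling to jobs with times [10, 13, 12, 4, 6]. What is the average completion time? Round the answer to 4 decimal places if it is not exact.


SJF order (ascending): [4, 6, 10, 12, 13]
Completion times:
  Job 1: burst=4, C=4
  Job 2: burst=6, C=10
  Job 3: burst=10, C=20
  Job 4: burst=12, C=32
  Job 5: burst=13, C=45
Average completion = 111/5 = 22.2

22.2
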